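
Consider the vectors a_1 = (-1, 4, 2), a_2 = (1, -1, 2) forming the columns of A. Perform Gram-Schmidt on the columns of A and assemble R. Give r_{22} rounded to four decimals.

r_{22} = 2.4398

a_1 = (-1, 4, 2); ‖a_1‖ = 4.5826, so e_1 = (-0.2182, 0.8729, 0.4364).
e_1·a_2 = (-0.2182)·1 + 0.8729·(-1) + 0.4364·2 = -0.2182.
u_2 = a_2 + 0.2182·e_1 = (0.9524, -0.8095, 2.0952).
r_{22} = ‖u_2‖ = 2.4398.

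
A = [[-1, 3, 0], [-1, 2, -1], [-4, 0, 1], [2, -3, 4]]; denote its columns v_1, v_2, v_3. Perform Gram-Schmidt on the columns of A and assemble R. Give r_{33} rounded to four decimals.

v_1 = (-1, -1, -4, 2); ‖v_1‖ = 4.6904, so e_1 = (-0.2132, -0.2132, -0.8528, 0.4264).
e_1·v_2 = (-0.2132)·3 + (-0.2132)·2 + (-0.8528)·0 + 0.4264·(-3) = -2.3452.
u_2 = v_2 + 2.3452·e_1 = (2.5000, 1.5000, -2.0000, -2.0000).
‖u_2‖ = 4.0620, so e_2 = (0.6155, 0.3693, -0.4924, -0.4924).
e_1·v_3 = (-0.2132)·0 + (-0.2132)·(-1) + (-0.8528)·1 + 0.4264·4 = 1.0660; e_2·v_3 = 0.6155·0 + 0.3693·(-1) + (-0.4924)·1 + (-0.4924)·4 = -2.8311.
u_3 = v_3 − 1.0660·e_1 + 2.8311·e_2 = (1.9697, 0.2727, 0.5152, 2.1515).
r_{33} = ‖u_3‖ = 2.9746.

r_{33} = 2.9746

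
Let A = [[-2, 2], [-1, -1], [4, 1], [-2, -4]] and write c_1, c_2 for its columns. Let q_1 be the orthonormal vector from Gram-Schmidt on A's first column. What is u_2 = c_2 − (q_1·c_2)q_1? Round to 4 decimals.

q_1 = c_1/‖c_1‖ = (-2, -1, 4, -2)/5.0000 = (-0.4000, -0.2000, 0.8000, -0.4000).
r_{12} = q_1·c_2 = 1.8000.
u_2 = c_2 − 1.8000·q_1 = (2.7200, -0.6400, -0.4400, -3.2800).

u_2 = (2.7200, -0.6400, -0.4400, -3.2800)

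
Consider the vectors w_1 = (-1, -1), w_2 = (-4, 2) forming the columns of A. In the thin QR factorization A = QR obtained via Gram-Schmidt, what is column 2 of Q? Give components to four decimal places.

w_1 = (-1, -1); ‖w_1‖ = 1.4142, so q_1 = (-0.7071, -0.7071).
q_1·w_2 = (-0.7071)·(-4) + (-0.7071)·2 = 1.4142.
u_2 = w_2 − 1.4142·q_1 = (-3.0000, 3.0000).
‖u_2‖ = 4.2426, so q_2 = (-0.7071, 0.7071).

q_2 = (-0.7071, 0.7071)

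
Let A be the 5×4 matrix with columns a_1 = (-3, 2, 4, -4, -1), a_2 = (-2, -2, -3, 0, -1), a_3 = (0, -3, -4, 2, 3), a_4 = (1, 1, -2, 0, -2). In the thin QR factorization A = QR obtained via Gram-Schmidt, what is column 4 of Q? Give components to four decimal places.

q_1 = a_1/‖a_1‖ = (-3, 2, 4, -4, -1)/6.7823 = (-0.4423, 0.2949, 0.5898, -0.5898, -0.1474).
r_{12} = q_1·a_2 = -1.3270.
u_2 = a_2 + 1.3270·q_1 = (-2.5870, -1.6087, -2.2174, -0.7826, -1.1957).
‖u_2‖ = 4.0298, so q_2 = (-0.6420, -0.3992, -0.5503, -0.1942, -0.2967).
r_{13} = q_1·a_3 = -4.8656; r_{23} = q_2·a_3 = 2.1201.
u_3 = a_3 + 4.8656·q_1 − 2.1201·q_2 = (-0.7912, -0.7189, 0.0361, -0.4578, 2.9116).
‖u_3‖ = 3.1355, so q_3 = (-0.2523, -0.2293, 0.0115, -0.1460, 0.9286).
r_{14} = q_1·a_4 = -1.0321; r_{24} = q_2·a_4 = 0.6527; r_{34} = q_3·a_4 = -2.3619.
u_4 = a_4 + 1.0321·q_1 − 0.6527·q_2 + 2.3619·q_3 = (0.3666, 1.0234, -1.0049, -0.8268, 0.2347).
‖u_4‖ = 1.7118, so q_4 = (0.2141, 0.5979, -0.5870, -0.4830, 0.1371).

q_4 = (0.2141, 0.5979, -0.5870, -0.4830, 0.1371)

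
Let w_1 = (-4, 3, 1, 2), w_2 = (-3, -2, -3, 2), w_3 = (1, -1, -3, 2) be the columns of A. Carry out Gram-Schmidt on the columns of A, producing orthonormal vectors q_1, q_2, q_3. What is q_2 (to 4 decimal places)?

w_1 = (-4, 3, 1, 2); ‖w_1‖ = 5.4772, so q_1 = (-0.7303, 0.5477, 0.1826, 0.3651).
q_1·w_2 = (-0.7303)·(-3) + 0.5477·(-2) + 0.1826·(-3) + 0.3651·2 = 1.2780.
u_2 = w_2 − 1.2780·q_1 = (-2.0667, -2.7000, -3.2333, 1.5333).
‖u_2‖ = 4.9363, so q_2 = (-0.4187, -0.5470, -0.6550, 0.3106).

q_2 = (-0.4187, -0.5470, -0.6550, 0.3106)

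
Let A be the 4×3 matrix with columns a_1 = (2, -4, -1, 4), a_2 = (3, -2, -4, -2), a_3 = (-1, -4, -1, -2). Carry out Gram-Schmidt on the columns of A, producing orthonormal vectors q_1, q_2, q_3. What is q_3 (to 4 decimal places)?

q_3 = (-0.5596, -0.7133, 0.1366, -0.3993)

q_1 = a_1/‖a_1‖ = (2, -4, -1, 4)/6.0828 = (0.3288, -0.6576, -0.1644, 0.6576).
r_{12} = q_1·a_2 = 1.6440.
u_2 = a_2 − 1.6440·q_1 = (2.4595, -0.9189, -3.7297, -3.0811).
‖u_2‖ = 5.5043, so q_2 = (0.4468, -0.1669, -0.6776, -0.5598).
r_{13} = q_1·a_3 = 1.1508; r_{23} = q_2·a_3 = 2.0181.
u_3 = a_3 − 1.1508·q_1 − 2.0181·q_2 = (-2.2801, -2.9063, 0.5566, -1.6271).
‖u_3‖ = 4.0747, so q_3 = (-0.5596, -0.7133, 0.1366, -0.3993).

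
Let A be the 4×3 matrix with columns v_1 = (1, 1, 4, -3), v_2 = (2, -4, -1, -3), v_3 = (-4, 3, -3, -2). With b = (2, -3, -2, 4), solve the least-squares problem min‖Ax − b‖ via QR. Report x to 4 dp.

e_1 = v_1/‖v_1‖ = (1, 1, 4, -3)/5.1962 = (0.1925, 0.1925, 0.7698, -0.5774).
r_{12} = e_1·v_2 = 0.5774.
u_2 = v_2 − 0.5774·e_1 = (1.8889, -4.1111, -1.4444, -2.6667).
‖u_2‖ = 5.4467, so e_2 = (0.3468, -0.7548, -0.2652, -0.4896).
r_{13} = e_1·v_3 = -1.3472; r_{23} = e_2·v_3 = -1.8768.
u_3 = v_3 + 1.3472·e_1 + 1.8768·e_2 = (-3.0899, 1.8427, -2.4607, -3.6966).
‖u_3‖ = 5.7151, so e_3 = (-0.5406, 0.3224, -0.4306, -0.6468).
Qᵀb = (-4.0415, 1.5300, -3.7747).
Back-substitute: x_3 = -3.7747/5.7151 = -0.6605.
x_2 = (1.5300 + 1.8768·(-0.6605))/5.4467 = 0.0533.
x_1 = (-4.0415 − 0.5774·0.0533 + 1.3472·(-0.6605))/5.1962 = -0.9549.

x = (-0.9549, 0.0533, -0.6605)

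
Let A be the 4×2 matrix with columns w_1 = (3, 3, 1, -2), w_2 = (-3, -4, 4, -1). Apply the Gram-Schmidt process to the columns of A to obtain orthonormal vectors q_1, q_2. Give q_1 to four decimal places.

q_1 = (0.6255, 0.6255, 0.2085, -0.4170)

q_1 = w_1/‖w_1‖ = (3, 3, 1, -2)/4.7958 = (0.6255, 0.6255, 0.2085, -0.4170).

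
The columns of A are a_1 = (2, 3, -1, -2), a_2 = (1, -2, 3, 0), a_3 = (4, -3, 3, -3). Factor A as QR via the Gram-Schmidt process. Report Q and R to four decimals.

Q = [[0.4714, 0.5294, 0.2320], [0.7071, -0.2481, -0.6580], [-0.2357, 0.7775, -0.5160], [-0.4714, -0.2316, -0.4970]], R = [[4.2426, -1.6499, 0.4714], [0.0000, 3.3582, 5.8893], [0.0000, 0.0000, 2.8449]]

a_1 = (2, 3, -1, -2); ‖a_1‖ = 4.2426, so q_1 = (0.4714, 0.7071, -0.2357, -0.4714).
q_1·a_2 = 0.4714·1 + 0.7071·(-2) + (-0.2357)·3 + (-0.4714)·0 = -1.6499.
u_2 = a_2 + 1.6499·q_1 = (1.7778, -0.8333, 2.6111, -0.7778).
‖u_2‖ = 3.3582, so q_2 = (0.5294, -0.2481, 0.7775, -0.2316).
q_1·a_3 = 0.4714·4 + 0.7071·(-3) + (-0.2357)·3 + (-0.4714)·(-3) = 0.4714; q_2·a_3 = 0.5294·4 + (-0.2481)·(-3) + 0.7775·3 + (-0.2316)·(-3) = 5.8893.
u_3 = a_3 − 0.4714·q_1 − 5.8893·q_2 = (0.6601, -1.8719, -1.4680, -1.4138).
‖u_3‖ = 2.8449, so q_3 = (0.2320, -0.6580, -0.5160, -0.4970).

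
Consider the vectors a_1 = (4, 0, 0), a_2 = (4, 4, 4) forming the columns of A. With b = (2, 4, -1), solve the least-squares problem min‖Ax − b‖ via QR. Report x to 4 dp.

x = (0.1250, 0.3750)

a_1 = (4, 0, 0); ‖a_1‖ = 4.0000, so q_1 = (1.0000, 0.0000, 0.0000).
q_1·a_2 = 1.0000·4 + 0.0000·4 + 0.0000·4 = 4.0000.
u_2 = a_2 − 4.0000·q_1 = (0.0000, 4.0000, 4.0000).
‖u_2‖ = 5.6569, so q_2 = (0.0000, 0.7071, 0.7071).
Qᵀb = (2.0000, 2.1213).
Back-substitute: x_2 = 2.1213/5.6569 = 0.3750.
x_1 = (2.0000 − 4.0000·0.3750)/4.0000 = 0.1250.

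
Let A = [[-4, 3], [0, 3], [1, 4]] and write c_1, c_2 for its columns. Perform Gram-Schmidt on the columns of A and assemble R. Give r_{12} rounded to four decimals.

r_{12} = -1.9403

c_1 = (-4, 0, 1); ‖c_1‖ = 4.1231, so q_1 = (-0.9701, 0.0000, 0.2425).
r_{12} = q_1·c_2 = -1.9403.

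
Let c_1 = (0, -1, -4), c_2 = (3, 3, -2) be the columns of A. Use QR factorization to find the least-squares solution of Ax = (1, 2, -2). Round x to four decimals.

c_1 = (0, -1, -4); ‖c_1‖ = 4.1231, so q_1 = (0.0000, -0.2425, -0.9701).
q_1·c_2 = 0.0000·3 + (-0.2425)·3 + (-0.9701)·(-2) = 1.2127.
u_2 = c_2 − 1.2127·q_1 = (3.0000, 3.2941, -0.8235).
‖u_2‖ = 4.5309, so q_2 = (0.6621, 0.7270, -0.1818).
Qᵀb = (1.4552, 2.4797).
Back-substitute: x_2 = 2.4797/4.5309 = 0.5473.
x_1 = (1.4552 − 1.2127·0.5473)/4.1231 = 0.1920.

x = (0.1920, 0.5473)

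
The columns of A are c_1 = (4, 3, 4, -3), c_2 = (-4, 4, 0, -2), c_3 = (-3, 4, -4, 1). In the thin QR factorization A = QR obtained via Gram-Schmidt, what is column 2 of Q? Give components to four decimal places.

q_2 = (-0.6941, 0.6474, -0.0267, -0.3137)

q_1 = c_1/‖c_1‖ = (4, 3, 4, -3)/7.0711 = (0.5657, 0.4243, 0.5657, -0.4243).
r_{12} = q_1·c_2 = 0.2828.
u_2 = c_2 − 0.2828·q_1 = (-4.1600, 3.8800, -0.1600, -1.8800).
‖u_2‖ = 5.9933, so q_2 = (-0.6941, 0.6474, -0.0267, -0.3137).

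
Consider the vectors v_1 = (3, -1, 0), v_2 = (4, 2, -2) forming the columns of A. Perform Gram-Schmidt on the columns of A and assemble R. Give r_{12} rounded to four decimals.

e_1 = v_1/‖v_1‖ = (3, -1, 0)/3.1623 = (0.9487, -0.3162, 0.0000).
r_{12} = e_1·v_2 = 3.1623.

r_{12} = 3.1623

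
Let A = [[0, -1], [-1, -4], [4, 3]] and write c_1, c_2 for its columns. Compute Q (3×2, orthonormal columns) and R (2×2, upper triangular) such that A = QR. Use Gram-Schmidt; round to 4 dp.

Q = [[0.0000, -0.3023], [-0.2425, -0.9247], [0.9701, -0.2312]], R = [[4.1231, 3.8806], [0.0000, 3.3077]]

q_1 = c_1/‖c_1‖ = (0, -1, 4)/4.1231 = (0.0000, -0.2425, 0.9701).
r_{12} = q_1·c_2 = 3.8806.
u_2 = c_2 − 3.8806·q_1 = (-1.0000, -3.0588, -0.7647).
‖u_2‖ = 3.3077, so q_2 = (-0.3023, -0.9247, -0.2312).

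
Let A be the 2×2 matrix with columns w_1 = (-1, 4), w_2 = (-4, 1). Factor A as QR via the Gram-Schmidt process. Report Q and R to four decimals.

Q = [[-0.2425, -0.9701], [0.9701, -0.2425]], R = [[4.1231, 1.9403], [0.0000, 3.6380]]

w_1 = (-1, 4); ‖w_1‖ = 4.1231, so e_1 = (-0.2425, 0.9701).
e_1·w_2 = (-0.2425)·(-4) + 0.9701·1 = 1.9403.
u_2 = w_2 − 1.9403·e_1 = (-3.5294, -0.8824).
‖u_2‖ = 3.6380, so e_2 = (-0.9701, -0.2425).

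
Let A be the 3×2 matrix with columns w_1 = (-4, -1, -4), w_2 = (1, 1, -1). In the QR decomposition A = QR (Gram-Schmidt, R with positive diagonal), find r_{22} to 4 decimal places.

r_{22} = 1.7233

w_1 = (-4, -1, -4); ‖w_1‖ = 5.7446, so e_1 = (-0.6963, -0.1741, -0.6963).
e_1·w_2 = (-0.6963)·1 + (-0.1741)·1 + (-0.6963)·(-1) = -0.1741.
u_2 = w_2 + 0.1741·e_1 = (0.8788, 0.9697, -1.1212).
r_{22} = ‖u_2‖ = 1.7233.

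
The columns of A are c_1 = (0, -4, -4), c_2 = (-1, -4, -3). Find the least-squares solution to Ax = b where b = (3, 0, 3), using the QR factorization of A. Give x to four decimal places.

e_1 = c_1/‖c_1‖ = (0, -4, -4)/5.6569 = (0.0000, -0.7071, -0.7071).
r_{12} = e_1·c_2 = 4.9497.
u_2 = c_2 − 4.9497·e_1 = (-1.0000, -0.5000, 0.5000).
‖u_2‖ = 1.2247, so e_2 = (-0.8165, -0.4082, 0.4082).
Qᵀb = (-2.1213, -1.2247).
Back-substitute: x_2 = -1.2247/1.2247 = -1.0000.
x_1 = (-2.1213 − 4.9497·(-1.0000))/5.6569 = 0.5000.

x = (0.5000, -1.0000)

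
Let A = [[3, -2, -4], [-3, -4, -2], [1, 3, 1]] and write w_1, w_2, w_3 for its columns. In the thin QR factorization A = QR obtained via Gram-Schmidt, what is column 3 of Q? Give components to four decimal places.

w_1 = (3, -3, 1); ‖w_1‖ = 4.3589, so e_1 = (0.6882, -0.6882, 0.2294).
e_1·w_2 = 0.6882·(-2) + (-0.6882)·(-4) + 0.2294·3 = 2.0647.
u_2 = w_2 − 2.0647·e_1 = (-3.4211, -2.5789, 2.5263).
‖u_2‖ = 4.9736, so e_2 = (-0.6878, -0.5185, 0.5079).
e_1·w_3 = 0.6882·(-4) + (-0.6882)·(-2) + 0.2294·1 = -1.1471; e_2·w_3 = (-0.6878)·(-4) + (-0.5185)·(-2) + 0.5079·1 = 4.2964.
u_3 = w_3 + 1.1471·e_1 − 4.2964·e_2 = (-0.2553, -0.5617, -0.9191).
‖u_3‖ = 1.1070, so e_3 = (-0.2306, -0.5074, -0.8303).

e_3 = (-0.2306, -0.5074, -0.8303)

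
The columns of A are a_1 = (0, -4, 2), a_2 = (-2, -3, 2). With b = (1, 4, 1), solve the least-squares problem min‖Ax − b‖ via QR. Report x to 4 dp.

x = (-0.5476, -0.1905)

a_1 = (0, -4, 2); ‖a_1‖ = 4.4721, so e_1 = (0.0000, -0.8944, 0.4472).
e_1·a_2 = 0.0000·(-2) + (-0.8944)·(-3) + 0.4472·2 = 3.5777.
u_2 = a_2 − 3.5777·e_1 = (-2.0000, 0.2000, 0.4000).
‖u_2‖ = 2.0494, so e_2 = (-0.9759, 0.0976, 0.1952).
Qᵀb = (-3.1305, -0.3904).
Back-substitute: x_2 = -0.3904/2.0494 = -0.1905.
x_1 = (-3.1305 − 3.5777·(-0.1905))/4.4721 = -0.5476.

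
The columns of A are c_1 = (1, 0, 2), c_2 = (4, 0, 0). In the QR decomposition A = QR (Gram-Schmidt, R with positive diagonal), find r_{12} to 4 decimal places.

c_1 = (1, 0, 2); ‖c_1‖ = 2.2361, so e_1 = (0.4472, 0.0000, 0.8944).
r_{12} = e_1·c_2 = 1.7889.

r_{12} = 1.7889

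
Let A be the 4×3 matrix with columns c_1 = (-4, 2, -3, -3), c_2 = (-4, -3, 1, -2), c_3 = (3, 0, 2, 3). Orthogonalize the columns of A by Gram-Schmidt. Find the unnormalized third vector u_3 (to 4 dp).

u_3 = (-0.5386, 0.4459, 0.4047, 0.6107)

e_1 = c_1/‖c_1‖ = (-4, 2, -3, -3)/6.1644 = (-0.6489, 0.3244, -0.4867, -0.4867).
r_{12} = e_1·c_2 = 2.1089.
u_2 = c_2 − 2.1089·e_1 = (-2.6316, -3.6842, 2.0263, -0.9737).
‖u_2‖ = 5.0550, so e_2 = (-0.5206, -0.7288, 0.4009, -0.1926).
r_{13} = e_1·c_3 = -4.3800; r_{23} = e_2·c_3 = -1.3379.
u_3 = c_3 + 4.3800·e_1 + 1.3379·e_2 = (-0.5386, 0.4459, 0.4047, 0.6107).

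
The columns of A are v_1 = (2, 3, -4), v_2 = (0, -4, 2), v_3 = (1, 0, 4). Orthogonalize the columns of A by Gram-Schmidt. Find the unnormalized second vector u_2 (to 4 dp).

e_1 = v_1/‖v_1‖ = (2, 3, -4)/5.3852 = (0.3714, 0.5571, -0.7428).
r_{12} = e_1·v_2 = -3.7139.
u_2 = v_2 + 3.7139·e_1 = (1.3793, -1.9310, -0.7586).

u_2 = (1.3793, -1.9310, -0.7586)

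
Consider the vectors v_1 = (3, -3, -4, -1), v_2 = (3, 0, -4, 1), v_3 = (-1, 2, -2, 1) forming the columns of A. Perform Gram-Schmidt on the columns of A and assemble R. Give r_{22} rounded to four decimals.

q_1 = v_1/‖v_1‖ = (3, -3, -4, -1)/5.9161 = (0.5071, -0.5071, -0.6761, -0.1690).
r_{12} = q_1·v_2 = 4.0567.
u_2 = v_2 − 4.0567·q_1 = (0.9429, 2.0571, -1.2571, 1.6857).
r_{22} = ‖u_2‖ = 3.0892.

r_{22} = 3.0892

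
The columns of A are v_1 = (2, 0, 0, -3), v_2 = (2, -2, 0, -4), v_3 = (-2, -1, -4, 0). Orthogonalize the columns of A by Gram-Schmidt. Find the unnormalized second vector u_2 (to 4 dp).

u_2 = (-0.4615, -2.0000, 0.0000, -0.3077)

v_1 = (2, 0, 0, -3); ‖v_1‖ = 3.6056, so e_1 = (0.5547, 0.0000, 0.0000, -0.8321).
e_1·v_2 = 0.5547·2 + 0.0000·(-2) + 0.0000·0 + (-0.8321)·(-4) = 4.4376.
u_2 = v_2 − 4.4376·e_1 = (-0.4615, -2.0000, 0.0000, -0.3077).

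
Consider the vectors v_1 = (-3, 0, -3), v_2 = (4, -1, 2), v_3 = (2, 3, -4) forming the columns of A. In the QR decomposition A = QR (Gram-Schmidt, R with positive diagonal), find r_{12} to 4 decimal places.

r_{12} = -4.2426

e_1 = v_1/‖v_1‖ = (-3, 0, -3)/4.2426 = (-0.7071, 0.0000, -0.7071).
r_{12} = e_1·v_2 = -4.2426.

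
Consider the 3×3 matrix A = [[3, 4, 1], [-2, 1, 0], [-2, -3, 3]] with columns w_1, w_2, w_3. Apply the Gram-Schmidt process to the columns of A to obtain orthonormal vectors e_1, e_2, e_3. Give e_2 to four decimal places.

e_2 = (0.3557, 0.8714, -0.3379)

w_1 = (3, -2, -2); ‖w_1‖ = 4.1231, so e_1 = (0.7276, -0.4851, -0.4851).
e_1·w_2 = 0.7276·4 + (-0.4851)·1 + (-0.4851)·(-3) = 3.8806.
u_2 = w_2 − 3.8806·e_1 = (1.1765, 2.8824, -1.1176).
‖u_2‖ = 3.3077, so e_2 = (0.3557, 0.8714, -0.3379).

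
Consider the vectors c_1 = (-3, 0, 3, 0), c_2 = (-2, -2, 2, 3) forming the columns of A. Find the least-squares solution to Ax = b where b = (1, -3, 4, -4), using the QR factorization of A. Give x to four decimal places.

c_1 = (-3, 0, 3, 0); ‖c_1‖ = 4.2426, so q_1 = (-0.7071, 0.0000, 0.7071, 0.0000).
q_1·c_2 = (-0.7071)·(-2) + 0.0000·(-2) + 0.7071·2 + 0.0000·3 = 2.8284.
u_2 = c_2 − 2.8284·q_1 = (0.0000, -2.0000, 0.0000, 3.0000).
‖u_2‖ = 3.6056, so q_2 = (0.0000, -0.5547, 0.0000, 0.8321).
Qᵀb = (2.1213, -1.6641).
Back-substitute: x_2 = -1.6641/3.6056 = -0.4615.
x_1 = (2.1213 − 2.8284·(-0.4615))/4.2426 = 0.8077.

x = (0.8077, -0.4615)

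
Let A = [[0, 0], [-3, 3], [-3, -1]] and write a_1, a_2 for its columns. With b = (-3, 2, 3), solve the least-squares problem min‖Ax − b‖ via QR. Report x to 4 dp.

q_1 = a_1/‖a_1‖ = (0, -3, -3)/4.2426 = (0.0000, -0.7071, -0.7071).
r_{12} = q_1·a_2 = -1.4142.
u_2 = a_2 + 1.4142·q_1 = (0.0000, 2.0000, -2.0000).
‖u_2‖ = 2.8284, so q_2 = (0.0000, 0.7071, -0.7071).
Qᵀb = (-3.5355, -0.7071).
Back-substitute: x_2 = -0.7071/2.8284 = -0.2500.
x_1 = (-3.5355 + 1.4142·(-0.2500))/4.2426 = -0.9167.

x = (-0.9167, -0.2500)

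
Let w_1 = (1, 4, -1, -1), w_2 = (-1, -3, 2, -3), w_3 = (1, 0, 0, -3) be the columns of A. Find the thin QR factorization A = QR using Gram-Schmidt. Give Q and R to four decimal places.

w_1 = (1, 4, -1, -1); ‖w_1‖ = 4.3589, so q_1 = (0.2294, 0.9177, -0.2294, -0.2294).
q_1·w_2 = 0.2294·(-1) + 0.9177·(-3) + (-0.2294)·2 + (-0.2294)·(-3) = -2.7530.
u_2 = w_2 + 2.7530·q_1 = (-0.3684, -0.4737, 1.3684, -3.6316).
‖u_2‖ = 3.9270, so q_2 = (-0.0938, -0.1206, 0.3485, -0.9248).
q_1·w_3 = 0.2294·1 + 0.9177·0 + (-0.2294)·0 + (-0.2294)·(-3) = 0.9177; q_2·w_3 = (-0.0938)·1 + (-0.1206)·0 + 0.3485·0 + (-0.9248)·(-3) = 2.6805.
u_3 = w_3 − 0.9177·q_1 − 2.6805·q_2 = (1.0410, -0.5188, -0.7235, -0.3106).
‖u_3‖ = 1.4045, so q_3 = (0.7411, -0.3694, -0.5152, -0.2211).

Q = [[0.2294, -0.0938, 0.7411], [0.9177, -0.1206, -0.3694], [-0.2294, 0.3485, -0.5152], [-0.2294, -0.9248, -0.2211]], R = [[4.3589, -2.7530, 0.9177], [0.0000, 3.9270, 2.6805], [0.0000, 0.0000, 1.4045]]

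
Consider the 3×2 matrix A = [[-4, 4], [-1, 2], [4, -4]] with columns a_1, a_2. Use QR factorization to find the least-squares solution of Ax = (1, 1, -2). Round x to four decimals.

q_1 = a_1/‖a_1‖ = (-4, -1, 4)/5.7446 = (-0.6963, -0.1741, 0.6963).
r_{12} = q_1·a_2 = -5.9186.
u_2 = a_2 + 5.9186·q_1 = (-0.1212, 0.9697, 0.1212).
‖u_2‖ = 0.9847, so q_2 = (-0.1231, 0.9847, 0.1231).
Qᵀb = (-2.2630, 0.6155).
Back-substitute: x_2 = 0.6155/0.9847 = 0.6250.
x_1 = (-2.2630 + 5.9186·0.6250)/5.7446 = 0.2500.

x = (0.2500, 0.6250)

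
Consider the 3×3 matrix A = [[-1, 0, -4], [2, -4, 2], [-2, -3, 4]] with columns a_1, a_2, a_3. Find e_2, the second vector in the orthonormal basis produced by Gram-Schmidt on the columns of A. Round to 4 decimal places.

e_2 = (-0.0448, -0.7175, -0.6951)

a_1 = (-1, 2, -2); ‖a_1‖ = 3.0000, so e_1 = (-0.3333, 0.6667, -0.6667).
e_1·a_2 = (-0.3333)·0 + 0.6667·(-4) + (-0.6667)·(-3) = -0.6667.
u_2 = a_2 + 0.6667·e_1 = (-0.2222, -3.5556, -3.4444).
‖u_2‖ = 4.9554, so e_2 = (-0.0448, -0.7175, -0.6951).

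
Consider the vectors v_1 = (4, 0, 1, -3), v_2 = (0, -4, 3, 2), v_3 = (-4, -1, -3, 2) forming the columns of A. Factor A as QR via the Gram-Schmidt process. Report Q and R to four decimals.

Q = [[0.7845, 0.0862, -0.0392], [0.0000, -0.7473, -0.6616], [0.1961, 0.5820, -0.6932], [-0.5883, 0.3090, -0.2833]], R = [[5.0990, -0.5883, -4.9029], [0.0000, 5.3529, -0.7257], [0.0000, 0.0000, 2.3313]]

v_1 = (4, 0, 1, -3); ‖v_1‖ = 5.0990, so q_1 = (0.7845, 0.0000, 0.1961, -0.5883).
q_1·v_2 = 0.7845·0 + 0.0000·(-4) + 0.1961·3 + (-0.5883)·2 = -0.5883.
u_2 = v_2 + 0.5883·q_1 = (0.4615, -4.0000, 3.1154, 1.6538).
‖u_2‖ = 5.3529, so q_2 = (0.0862, -0.7473, 0.5820, 0.3090).
q_1·v_3 = 0.7845·(-4) + 0.0000·(-1) + 0.1961·(-3) + (-0.5883)·2 = -4.9029; q_2·v_3 = 0.0862·(-4) + (-0.7473)·(-1) + 0.5820·(-3) + 0.3090·2 = -0.7257.
u_3 = v_3 + 4.9029·q_1 + 0.7257·q_2 = (-0.0913, -1.5423, -1.6161, -0.6604).
‖u_3‖ = 2.3313, so q_3 = (-0.0392, -0.6616, -0.6932, -0.2833).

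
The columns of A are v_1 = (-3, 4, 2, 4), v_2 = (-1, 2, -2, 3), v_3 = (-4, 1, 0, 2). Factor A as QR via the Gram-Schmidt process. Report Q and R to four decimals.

v_1 = (-3, 4, 2, 4); ‖v_1‖ = 6.7082, so q_1 = (-0.4472, 0.5963, 0.2981, 0.5963).
q_1·v_2 = (-0.4472)·(-1) + 0.5963·2 + 0.2981·(-2) + 0.5963·3 = 2.8324.
u_2 = v_2 − 2.8324·q_1 = (0.2667, 0.3111, -2.8444, 1.3111).
‖u_2‖ = 3.1588, so q_2 = (0.0844, 0.0985, -0.9005, 0.4151).
q_1·v_3 = (-0.4472)·(-4) + 0.5963·1 + 0.2981·0 + 0.5963·2 = 3.5777; q_2·v_3 = 0.0844·(-4) + 0.0985·1 + (-0.9005)·0 + 0.4151·2 = 0.5909.
u_3 = v_3 − 3.5777·q_1 − 0.5909·q_2 = (-2.4499, -1.1915, -0.5345, -0.3786).
‖u_3‖ = 2.8019, so q_3 = (-0.8744, -0.4253, -0.1908, -0.1351).

Q = [[-0.4472, 0.0844, -0.8744], [0.5963, 0.0985, -0.4253], [0.2981, -0.9005, -0.1908], [0.5963, 0.4151, -0.1351]], R = [[6.7082, 2.8324, 3.5777], [0.0000, 3.1588, 0.5909], [0.0000, 0.0000, 2.8019]]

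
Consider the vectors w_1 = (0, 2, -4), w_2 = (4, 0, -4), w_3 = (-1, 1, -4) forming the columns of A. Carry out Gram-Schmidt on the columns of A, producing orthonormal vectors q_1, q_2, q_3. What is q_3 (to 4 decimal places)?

q_1 = w_1/‖w_1‖ = (0, 2, -4)/4.4721 = (0.0000, 0.4472, -0.8944).
r_{12} = q_1·w_2 = 3.5777.
u_2 = w_2 − 3.5777·q_1 = (4.0000, -1.6000, -0.8000).
‖u_2‖ = 4.3818, so q_2 = (0.9129, -0.3651, -0.1826).
r_{13} = q_1·w_3 = 4.0249; r_{23} = q_2·w_3 = -0.5477.
u_3 = w_3 − 4.0249·q_1 + 0.5477·q_2 = (-0.5000, -1.0000, -0.5000).
‖u_3‖ = 1.2247, so q_3 = (-0.4082, -0.8165, -0.4082).

q_3 = (-0.4082, -0.8165, -0.4082)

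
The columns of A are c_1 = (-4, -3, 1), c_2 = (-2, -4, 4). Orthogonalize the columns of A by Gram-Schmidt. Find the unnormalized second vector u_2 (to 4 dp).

u_2 = (1.6923, -1.2308, 3.0769)

c_1 = (-4, -3, 1); ‖c_1‖ = 5.0990, so q_1 = (-0.7845, -0.5883, 0.1961).
q_1·c_2 = (-0.7845)·(-2) + (-0.5883)·(-4) + 0.1961·4 = 4.7068.
u_2 = c_2 − 4.7068·q_1 = (1.6923, -1.2308, 3.0769).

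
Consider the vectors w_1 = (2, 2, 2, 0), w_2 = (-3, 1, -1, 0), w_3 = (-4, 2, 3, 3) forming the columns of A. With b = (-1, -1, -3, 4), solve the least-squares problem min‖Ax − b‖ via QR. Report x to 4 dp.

x = (-1.1441, -0.5085, 0.3390)

e_1 = w_1/‖w_1‖ = (2, 2, 2, 0)/3.4641 = (0.5774, 0.5774, 0.5774, 0.0000).
r_{12} = e_1·w_2 = -1.7321.
u_2 = w_2 + 1.7321·e_1 = (-2.0000, 2.0000, 0.0000, 0.0000).
‖u_2‖ = 2.8284, so e_2 = (-0.7071, 0.7071, 0.0000, 0.0000).
r_{13} = e_1·w_3 = 0.5774; r_{23} = e_2·w_3 = 4.2426.
u_3 = w_3 − 0.5774·e_1 − 4.2426·e_2 = (-1.3333, -1.3333, 2.6667, 3.0000).
‖u_3‖ = 4.4347, so e_3 = (-0.3007, -0.3007, 0.6013, 0.6765).
Qᵀb = (-2.8868, 0.0000, 1.5033).
Back-substitute: x_3 = 1.5033/4.4347 = 0.3390.
x_2 = (0.0000 − 4.2426·0.3390)/2.8284 = -0.5085.
x_1 = (-2.8868 + 1.7321·(-0.5085) − 0.5774·0.3390)/3.4641 = -1.1441.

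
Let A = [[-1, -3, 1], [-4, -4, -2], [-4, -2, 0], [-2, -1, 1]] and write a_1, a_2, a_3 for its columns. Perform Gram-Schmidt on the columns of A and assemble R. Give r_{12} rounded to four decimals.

e_1 = a_1/‖a_1‖ = (-1, -4, -4, -2)/6.0828 = (-0.1644, -0.6576, -0.6576, -0.3288).
r_{12} = e_1·a_2 = 4.7676.

r_{12} = 4.7676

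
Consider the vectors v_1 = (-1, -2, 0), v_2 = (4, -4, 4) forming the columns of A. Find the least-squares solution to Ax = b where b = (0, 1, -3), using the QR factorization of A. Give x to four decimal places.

e_1 = v_1/‖v_1‖ = (-1, -2, 0)/2.2361 = (-0.4472, -0.8944, 0.0000).
r_{12} = e_1·v_2 = 1.7889.
u_2 = v_2 − 1.7889·e_1 = (4.8000, -2.4000, 4.0000).
‖u_2‖ = 6.6933, so e_2 = (0.7171, -0.3586, 0.5976).
Qᵀb = (-0.8944, -2.1514).
Back-substitute: x_2 = -2.1514/6.6933 = -0.3214.
x_1 = (-0.8944 − 1.7889·(-0.3214))/2.2361 = -0.1429.

x = (-0.1429, -0.3214)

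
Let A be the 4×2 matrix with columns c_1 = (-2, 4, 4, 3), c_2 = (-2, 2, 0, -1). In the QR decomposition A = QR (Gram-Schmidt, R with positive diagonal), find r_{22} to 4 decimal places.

c_1 = (-2, 4, 4, 3); ‖c_1‖ = 6.7082, so q_1 = (-0.2981, 0.5963, 0.5963, 0.4472).
q_1·c_2 = (-0.2981)·(-2) + 0.5963·2 + 0.5963·0 + 0.4472·(-1) = 1.3416.
u_2 = c_2 − 1.3416·q_1 = (-1.6000, 1.2000, -0.8000, -1.6000).
r_{22} = ‖u_2‖ = 2.6833.

r_{22} = 2.6833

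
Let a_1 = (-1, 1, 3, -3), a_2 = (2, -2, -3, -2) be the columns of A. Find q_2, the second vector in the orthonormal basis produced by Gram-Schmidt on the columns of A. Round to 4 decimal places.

q_2 = (0.3831, -0.3831, -0.4528, -0.7082)

a_1 = (-1, 1, 3, -3); ‖a_1‖ = 4.4721, so q_1 = (-0.2236, 0.2236, 0.6708, -0.6708).
q_1·a_2 = (-0.2236)·2 + 0.2236·(-2) + 0.6708·(-3) + (-0.6708)·(-2) = -1.5652.
u_2 = a_2 + 1.5652·q_1 = (1.6500, -1.6500, -1.9500, -3.0500).
‖u_2‖ = 4.3070, so q_2 = (0.3831, -0.3831, -0.4528, -0.7082).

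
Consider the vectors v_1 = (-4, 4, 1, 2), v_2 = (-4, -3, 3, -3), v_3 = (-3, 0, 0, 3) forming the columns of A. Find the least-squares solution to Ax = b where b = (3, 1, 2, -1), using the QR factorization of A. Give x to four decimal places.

q_1 = v_1/‖v_1‖ = (-4, 4, 1, 2)/6.0828 = (-0.6576, 0.6576, 0.1644, 0.3288).
r_{12} = q_1·v_2 = 0.1644.
u_2 = v_2 − 0.1644·q_1 = (-3.8919, -3.1081, 2.9730, -3.0541).
‖u_2‖ = 6.5554, so q_2 = (-0.5937, -0.4741, 0.4535, -0.4659).
r_{13} = q_1·v_3 = 2.9592; r_{23} = q_2·v_3 = 0.3834.
u_3 = v_3 − 2.9592·q_1 − 0.3834·q_2 = (-0.8264, -1.7642, -0.6604, 2.2057).
‖u_3‖ = 3.0160, so q_3 = (-0.2740, -0.5849, -0.2190, 0.7313).
Qᵀb = (-1.3152, -0.8823, -2.5762).
Back-substitute: x_3 = -2.5762/3.0160 = -0.8542.
x_2 = (-0.8823 − 0.3834·(-0.8542))/6.5554 = -0.0846.
x_1 = (-1.3152 − 0.1644·(-0.0846) − 2.9592·(-0.8542))/6.0828 = 0.2016.

x = (0.2016, -0.0846, -0.8542)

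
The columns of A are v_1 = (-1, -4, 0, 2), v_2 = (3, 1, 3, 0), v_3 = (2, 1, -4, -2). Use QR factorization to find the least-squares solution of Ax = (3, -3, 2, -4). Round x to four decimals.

v_1 = (-1, -4, 0, 2); ‖v_1‖ = 4.5826, so e_1 = (-0.2182, -0.8729, 0.0000, 0.4364).
e_1·v_2 = (-0.2182)·3 + (-0.8729)·1 + 0.0000·3 + 0.4364·0 = -1.5275.
u_2 = v_2 + 1.5275·e_1 = (2.6667, -0.3333, 3.0000, 0.6667).
‖u_2‖ = 4.0825, so e_2 = (0.6532, -0.0816, 0.7348, 0.1633).
e_1·v_3 = (-0.2182)·2 + (-0.8729)·1 + 0.0000·(-4) + 0.4364·(-2) = -2.1822; e_2·v_3 = 0.6532·2 + (-0.0816)·1 + 0.7348·(-4) + 0.1633·(-2) = -2.0412.
u_3 = v_3 + 2.1822·e_1 + 2.0412·e_2 = (2.8571, -1.0714, -2.5000, -0.7143).
‖u_3‖ = 4.0089, so e_3 = (0.7127, -0.2673, -0.6236, -0.1782).
Qᵀb = (0.2182, 3.0210, 2.4054).
Back-substitute: x_3 = 2.4054/4.0089 = 0.6000.
x_2 = (3.0210 + 2.0412·0.6000)/4.0825 = 1.0400.
x_1 = (0.2182 + 1.5275·1.0400 + 2.1822·0.6000)/4.5826 = 0.6800.

x = (0.6800, 1.0400, 0.6000)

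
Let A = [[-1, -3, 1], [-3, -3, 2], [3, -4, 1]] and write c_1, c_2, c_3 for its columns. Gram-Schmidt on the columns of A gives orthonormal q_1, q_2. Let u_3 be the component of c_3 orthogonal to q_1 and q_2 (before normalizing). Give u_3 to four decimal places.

c_1 = (-1, -3, 3); ‖c_1‖ = 4.3589, so q_1 = (-0.2294, -0.6882, 0.6882).
q_1·c_2 = (-0.2294)·(-3) + (-0.6882)·(-3) + 0.6882·(-4) = 0.0000.
u_2 = c_2 + 0.0000·q_1 = (-3.0000, -3.0000, -4.0000).
‖u_2‖ = 5.8310, so q_2 = (-0.5145, -0.5145, -0.6860).
q_1·c_3 = (-0.2294)·1 + (-0.6882)·2 + 0.6882·1 = -0.9177; q_2·c_3 = (-0.5145)·1 + (-0.5145)·2 + (-0.6860)·1 = -2.2295.
u_3 = c_3 + 0.9177·q_1 + 2.2295·q_2 = (-0.3576, 0.2214, 0.1022).

u_3 = (-0.3576, 0.2214, 0.1022)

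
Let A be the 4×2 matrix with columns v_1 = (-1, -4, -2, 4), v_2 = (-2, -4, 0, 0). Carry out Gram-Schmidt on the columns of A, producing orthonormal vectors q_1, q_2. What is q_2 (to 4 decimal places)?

q_2 = (-0.4514, -0.6126, 0.2902, -0.5803)

v_1 = (-1, -4, -2, 4); ‖v_1‖ = 6.0828, so q_1 = (-0.1644, -0.6576, -0.3288, 0.6576).
q_1·v_2 = (-0.1644)·(-2) + (-0.6576)·(-4) + (-0.3288)·0 + 0.6576·0 = 2.9592.
u_2 = v_2 − 2.9592·q_1 = (-1.5135, -2.0541, 0.9730, -1.9459).
‖u_2‖ = 3.3531, so q_2 = (-0.4514, -0.6126, 0.2902, -0.5803).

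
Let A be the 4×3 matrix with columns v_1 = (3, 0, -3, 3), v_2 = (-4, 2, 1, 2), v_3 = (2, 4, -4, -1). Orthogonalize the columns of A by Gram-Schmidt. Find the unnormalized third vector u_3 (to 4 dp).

v_1 = (3, 0, -3, 3); ‖v_1‖ = 5.1962, so e_1 = (0.5774, 0.0000, -0.5774, 0.5774).
e_1·v_2 = 0.5774·(-4) + 0.0000·2 + (-0.5774)·1 + 0.5774·2 = -1.7321.
u_2 = v_2 + 1.7321·e_1 = (-3.0000, 2.0000, 0.0000, 3.0000).
‖u_2‖ = 4.6904, so e_2 = (-0.6396, 0.4264, 0.0000, 0.6396).
e_1·v_3 = 0.5774·2 + 0.0000·4 + (-0.5774)·(-4) + 0.5774·(-1) = 2.8868; e_2·v_3 = (-0.6396)·2 + 0.4264·4 + 0.0000·(-4) + 0.6396·(-1) = -0.2132.
u_3 = v_3 − 2.8868·e_1 + 0.2132·e_2 = (0.1970, 4.0909, -2.3333, -2.5303).

u_3 = (0.1970, 4.0909, -2.3333, -2.5303)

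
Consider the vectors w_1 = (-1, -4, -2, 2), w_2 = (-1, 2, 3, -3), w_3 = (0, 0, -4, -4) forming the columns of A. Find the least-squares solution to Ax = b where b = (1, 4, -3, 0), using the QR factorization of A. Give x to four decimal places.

w_1 = (-1, -4, -2, 2); ‖w_1‖ = 5.0000, so q_1 = (-0.2000, -0.8000, -0.4000, 0.4000).
q_1·w_2 = (-0.2000)·(-1) + (-0.8000)·2 + (-0.4000)·3 + 0.4000·(-3) = -3.8000.
u_2 = w_2 + 3.8000·q_1 = (-1.7600, -1.0400, 1.4800, -1.4800).
‖u_2‖ = 2.9257, so q_2 = (-0.6016, -0.3555, 0.5059, -0.5059).
q_1·w_3 = (-0.2000)·0 + (-0.8000)·0 + (-0.4000)·(-4) + 0.4000·(-4) = 0.0000; q_2·w_3 = (-0.6016)·0 + (-0.3555)·0 + 0.5059·(-4) + (-0.5059)·(-4) = 0.0000.
u_3 = w_3 + 0.0000·q_1 + 0.0000·q_2 = (0.0000, 0.0000, -4.0000, -4.0000).
‖u_3‖ = 5.6569, so q_3 = (0.0000, 0.0000, -0.7071, -0.7071).
Qᵀb = (-2.2000, -3.5410, 2.1213).
Back-substitute: x_3 = 2.1213/5.6569 = 0.3750.
x_2 = (-3.5410 + 0.0000·0.3750)/2.9257 = -1.2103.
x_1 = (-2.2000 + 3.8000·(-1.2103) + 0.0000·0.3750)/5.0000 = -1.3598.

x = (-1.3598, -1.2103, 0.3750)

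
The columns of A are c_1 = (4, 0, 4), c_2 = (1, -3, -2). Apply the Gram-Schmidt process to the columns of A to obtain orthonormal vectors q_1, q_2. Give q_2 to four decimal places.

c_1 = (4, 0, 4); ‖c_1‖ = 5.6569, so q_1 = (0.7071, 0.0000, 0.7071).
q_1·c_2 = 0.7071·1 + 0.0000·(-3) + 0.7071·(-2) = -0.7071.
u_2 = c_2 + 0.7071·q_1 = (1.5000, -3.0000, -1.5000).
‖u_2‖ = 3.6742, so q_2 = (0.4082, -0.8165, -0.4082).

q_2 = (0.4082, -0.8165, -0.4082)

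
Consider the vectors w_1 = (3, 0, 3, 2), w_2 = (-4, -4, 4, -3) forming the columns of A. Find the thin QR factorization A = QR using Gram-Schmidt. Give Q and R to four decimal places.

w_1 = (3, 0, 3, 2); ‖w_1‖ = 4.6904, so e_1 = (0.6396, 0.0000, 0.6396, 0.4264).
e_1·w_2 = 0.6396·(-4) + 0.0000·(-4) + 0.6396·4 + 0.4264·(-3) = -1.2792.
u_2 = w_2 + 1.2792·e_1 = (-3.1818, -4.0000, 4.8182, -2.4545).
‖u_2‖ = 7.4407, so e_2 = (-0.4276, -0.5376, 0.6475, -0.3299).

Q = [[0.6396, -0.4276], [0.0000, -0.5376], [0.6396, 0.6475], [0.4264, -0.3299]], R = [[4.6904, -1.2792], [0.0000, 7.4407]]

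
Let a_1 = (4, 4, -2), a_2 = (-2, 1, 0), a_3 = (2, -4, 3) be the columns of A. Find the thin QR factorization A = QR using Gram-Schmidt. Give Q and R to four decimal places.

e_1 = a_1/‖a_1‖ = (4, 4, -2)/6.0000 = (0.6667, 0.6667, -0.3333).
r_{12} = e_1·a_2 = -0.6667.
u_2 = a_2 + 0.6667·e_1 = (-1.5556, 1.4444, -0.2222).
‖u_2‖ = 2.1344, so e_2 = (-0.7288, 0.6768, -0.1041).
r_{13} = e_1·a_3 = -2.3333; r_{23} = e_2·a_3 = -4.4770.
u_3 = a_3 + 2.3333·e_1 + 4.4770·e_2 = (0.2927, 0.5854, 1.7561).
‖u_3‖ = 1.8741, so e_3 = (0.1562, 0.3123, 0.9370).

Q = [[0.6667, -0.7288, 0.1562], [0.6667, 0.6768, 0.3123], [-0.3333, -0.1041, 0.9370]], R = [[6.0000, -0.6667, -2.3333], [0.0000, 2.1344, -4.4770], [0.0000, 0.0000, 1.8741]]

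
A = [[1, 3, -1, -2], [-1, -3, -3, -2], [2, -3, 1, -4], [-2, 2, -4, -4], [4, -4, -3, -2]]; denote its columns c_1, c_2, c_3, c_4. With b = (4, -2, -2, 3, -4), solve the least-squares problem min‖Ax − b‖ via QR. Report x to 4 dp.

c_1 = (1, -1, 2, -2, 4); ‖c_1‖ = 5.0990, so q_1 = (0.1961, -0.1961, 0.3922, -0.3922, 0.7845).
q_1·c_2 = 0.1961·3 + (-0.1961)·(-3) + 0.3922·(-3) + (-0.3922)·2 + 0.7845·(-4) = -3.9223.
u_2 = c_2 + 3.9223·q_1 = (3.7692, -3.7692, -1.4615, 0.4615, -0.9231).
‖u_2‖ = 5.6228, so q_2 = (0.6704, -0.6704, -0.2599, 0.0821, -0.1642).
q_1·c_3 = 0.1961·(-1) + (-0.1961)·(-3) + 0.3922·1 + (-0.3922)·(-4) + 0.7845·(-3) = 0.0000; q_2·c_3 = 0.6704·(-1) + (-0.6704)·(-3) + (-0.2599)·1 + 0.0821·(-4) + (-0.1642)·(-3) = 1.2449.
u_3 = c_3 + 0.0000·q_1 − 1.2449·q_2 = (-1.8345, -2.1655, 1.3236, -4.1022, -2.7956).
‖u_3‖ = 5.8694, so q_3 = (-0.3126, -0.3689, 0.2255, -0.6989, -0.4763).
q_1·c_4 = 0.1961·(-2) + (-0.1961)·(-2) + 0.3922·(-4) + (-0.3922)·(-4) + 0.7845·(-2) = -1.5689; q_2·c_4 = 0.6704·(-2) + (-0.6704)·(-2) + (-0.2599)·(-4) + 0.0821·(-4) + (-0.1642)·(-2) = 1.0397; q_3·c_4 = (-0.3126)·(-2) + (-0.3689)·(-2) + 0.2255·(-4) + (-0.6989)·(-4) + (-0.4763)·(-2) = 4.2092.
u_4 = c_4 + 1.5689·q_1 − 1.0397·q_2 − 4.2092·q_3 = (-1.0737, -0.0578, -4.0636, -1.7589, 1.4063).
‖u_4‖ = 4.7687, so q_4 = (-0.2252, -0.0121, -0.8521, -0.3688, 0.2949).
Qᵀb = (-3.9223, 5.4449, -1.1549, -1.4582).
Back-substitute: x_4 = -1.4582/4.7687 = -0.3058.
x_3 = (-1.1549 − 4.2092·(-0.3058))/5.8694 = 0.0225.
x_2 = (5.4449 − 1.2449·0.0225 − 1.0397·(-0.3058))/5.6228 = 1.0199.
x_1 = (-3.9223 + 3.9223·1.0199 + 0.0000·0.0225 + 1.5689·(-0.3058))/5.0990 = -0.0788.

x = (-0.0788, 1.0199, 0.0225, -0.3058)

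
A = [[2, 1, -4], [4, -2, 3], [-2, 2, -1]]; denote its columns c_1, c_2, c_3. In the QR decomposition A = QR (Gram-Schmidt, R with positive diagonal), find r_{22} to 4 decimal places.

q_1 = c_1/‖c_1‖ = (2, 4, -2)/4.8990 = (0.4082, 0.8165, -0.4082).
r_{12} = q_1·c_2 = -2.0412.
u_2 = c_2 + 2.0412·q_1 = (1.8333, -0.3333, 1.1667).
r_{22} = ‖u_2‖ = 2.1985.

r_{22} = 2.1985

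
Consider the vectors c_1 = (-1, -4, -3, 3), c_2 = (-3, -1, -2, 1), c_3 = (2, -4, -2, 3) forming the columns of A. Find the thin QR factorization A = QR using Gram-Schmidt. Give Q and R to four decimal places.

Q = [[-0.1690, -0.9172, 0.3051], [-0.6761, 0.2989, 0.6454], [-0.5071, -0.2267, -0.5984], [0.5071, -0.1340, 0.3638]], R = [[5.9161, 2.7045, 4.9019], [0.0000, 2.7723, -2.9784], [0.0000, 0.0000, 0.3168]]

c_1 = (-1, -4, -3, 3); ‖c_1‖ = 5.9161, so q_1 = (-0.1690, -0.6761, -0.5071, 0.5071).
q_1·c_2 = (-0.1690)·(-3) + (-0.6761)·(-1) + (-0.5071)·(-2) + 0.5071·1 = 2.7045.
u_2 = c_2 − 2.7045·q_1 = (-2.5429, 0.8286, -0.6286, -0.3714).
‖u_2‖ = 2.7723, so q_2 = (-0.9172, 0.2989, -0.2267, -0.1340).
q_1·c_3 = (-0.1690)·2 + (-0.6761)·(-4) + (-0.5071)·(-2) + 0.5071·3 = 4.9019; q_2·c_3 = (-0.9172)·2 + 0.2989·(-4) + (-0.2267)·(-2) + (-0.1340)·3 = -2.9784.
u_3 = c_3 − 4.9019·q_1 + 2.9784·q_2 = (0.0967, 0.2045, -0.1896, 0.1152).
‖u_3‖ = 0.3168, so q_3 = (0.3051, 0.6454, -0.5984, 0.3638).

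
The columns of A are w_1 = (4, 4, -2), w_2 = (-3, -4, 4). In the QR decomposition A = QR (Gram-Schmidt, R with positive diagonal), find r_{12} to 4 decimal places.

e_1 = w_1/‖w_1‖ = (4, 4, -2)/6.0000 = (0.6667, 0.6667, -0.3333).
r_{12} = e_1·w_2 = -6.0000.

r_{12} = -6.0000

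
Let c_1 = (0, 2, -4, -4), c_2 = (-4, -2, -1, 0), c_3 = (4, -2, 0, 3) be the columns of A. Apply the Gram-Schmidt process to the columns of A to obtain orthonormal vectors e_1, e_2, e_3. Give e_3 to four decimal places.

c_1 = (0, 2, -4, -4); ‖c_1‖ = 6.0000, so e_1 = (0.0000, 0.3333, -0.6667, -0.6667).
e_1·c_2 = 0.0000·(-4) + 0.3333·(-2) + (-0.6667)·(-1) + (-0.6667)·0 = 0.0000.
u_2 = c_2 + 0.0000·e_1 = (-4.0000, -2.0000, -1.0000, 0.0000).
‖u_2‖ = 4.5826, so e_2 = (-0.8729, -0.4364, -0.2182, 0.0000).
e_1·c_3 = 0.0000·4 + 0.3333·(-2) + (-0.6667)·0 + (-0.6667)·3 = -2.6667; e_2·c_3 = (-0.8729)·4 + (-0.4364)·(-2) + (-0.2182)·0 + 0.0000·3 = -2.6186.
u_3 = c_3 + 2.6667·e_1 + 2.6186·e_2 = (1.7143, -2.2540, -2.3492, 1.2222).
‖u_3‖ = 3.8771, so e_3 = (0.4422, -0.5814, -0.6059, 0.3152).

e_3 = (0.4422, -0.5814, -0.6059, 0.3152)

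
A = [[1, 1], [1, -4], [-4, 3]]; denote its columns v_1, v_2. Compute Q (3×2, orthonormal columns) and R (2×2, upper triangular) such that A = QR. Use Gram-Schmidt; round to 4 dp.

v_1 = (1, 1, -4); ‖v_1‖ = 4.2426, so q_1 = (0.2357, 0.2357, -0.9428).
q_1·v_2 = 0.2357·1 + 0.2357·(-4) + (-0.9428)·3 = -3.5355.
u_2 = v_2 + 3.5355·q_1 = (1.8333, -3.1667, -0.3333).
‖u_2‖ = 3.6742, so q_2 = (0.4990, -0.8619, -0.0907).

Q = [[0.2357, 0.4990], [0.2357, -0.8619], [-0.9428, -0.0907]], R = [[4.2426, -3.5355], [0.0000, 3.6742]]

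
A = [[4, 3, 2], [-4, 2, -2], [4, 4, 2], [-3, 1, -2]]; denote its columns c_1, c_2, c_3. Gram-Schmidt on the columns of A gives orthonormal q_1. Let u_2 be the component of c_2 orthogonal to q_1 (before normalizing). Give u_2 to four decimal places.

u_2 = (1.8070, 3.1930, 2.8070, 1.8947)

c_1 = (4, -4, 4, -3); ‖c_1‖ = 7.5498, so q_1 = (0.5298, -0.5298, 0.5298, -0.3974).
q_1·c_2 = 0.5298·3 + (-0.5298)·2 + 0.5298·4 + (-0.3974)·1 = 2.2517.
u_2 = c_2 − 2.2517·q_1 = (1.8070, 3.1930, 2.8070, 1.8947).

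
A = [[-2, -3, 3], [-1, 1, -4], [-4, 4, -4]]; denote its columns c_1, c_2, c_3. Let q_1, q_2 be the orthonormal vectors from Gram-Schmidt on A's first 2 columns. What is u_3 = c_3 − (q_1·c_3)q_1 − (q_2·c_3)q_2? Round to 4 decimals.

u_3 = (0.0000, -2.8235, 0.7059)

c_1 = (-2, -1, -4); ‖c_1‖ = 4.5826, so q_1 = (-0.4364, -0.2182, -0.8729).
q_1·c_2 = (-0.4364)·(-3) + (-0.2182)·1 + (-0.8729)·4 = -2.4004.
u_2 = c_2 + 2.4004·q_1 = (-4.0476, 0.4762, 1.9048).
‖u_2‖ = 4.4987, so q_2 = (-0.8997, 0.1059, 0.4234).
q_1·c_3 = (-0.4364)·3 + (-0.2182)·(-4) + (-0.8729)·(-4) = 3.0551; q_2·c_3 = (-0.8997)·3 + 0.1059·(-4) + 0.4234·(-4) = -4.8162.
u_3 = c_3 − 3.0551·q_1 + 4.8162·q_2 = (0.0000, -2.8235, 0.7059).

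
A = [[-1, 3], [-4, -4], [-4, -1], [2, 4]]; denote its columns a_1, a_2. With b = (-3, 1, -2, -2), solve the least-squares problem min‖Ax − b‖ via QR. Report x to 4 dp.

e_1 = a_1/‖a_1‖ = (-1, -4, -4, 2)/6.0828 = (-0.1644, -0.6576, -0.6576, 0.3288).
r_{12} = e_1·a_2 = 4.1100.
u_2 = a_2 − 4.1100·e_1 = (3.6757, -1.2973, 1.7027, 2.6486).
‖u_2‖ = 5.0108, so e_2 = (0.7336, -0.2589, 0.3398, 0.5286).
Qᵀb = (0.4932, -4.1963).
Back-substitute: x_2 = -4.1963/5.0108 = -0.8375.
x_1 = (0.4932 − 4.1100·(-0.8375))/6.0828 = 0.6469.

x = (0.6469, -0.8375)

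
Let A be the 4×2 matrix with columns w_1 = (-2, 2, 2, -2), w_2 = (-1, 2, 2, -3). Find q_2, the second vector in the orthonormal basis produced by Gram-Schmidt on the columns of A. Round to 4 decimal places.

w_1 = (-2, 2, 2, -2); ‖w_1‖ = 4.0000, so q_1 = (-0.5000, 0.5000, 0.5000, -0.5000).
q_1·w_2 = (-0.5000)·(-1) + 0.5000·2 + 0.5000·2 + (-0.5000)·(-3) = 4.0000.
u_2 = w_2 − 4.0000·q_1 = (1.0000, 0.0000, 0.0000, -1.0000).
‖u_2‖ = 1.4142, so q_2 = (0.7071, 0.0000, 0.0000, -0.7071).

q_2 = (0.7071, 0.0000, 0.0000, -0.7071)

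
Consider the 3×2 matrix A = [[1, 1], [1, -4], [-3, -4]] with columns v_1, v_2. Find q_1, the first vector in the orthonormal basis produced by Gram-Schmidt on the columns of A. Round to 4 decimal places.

q_1 = (0.3015, 0.3015, -0.9045)

v_1 = (1, 1, -3); ‖v_1‖ = 3.3166, so q_1 = (0.3015, 0.3015, -0.9045).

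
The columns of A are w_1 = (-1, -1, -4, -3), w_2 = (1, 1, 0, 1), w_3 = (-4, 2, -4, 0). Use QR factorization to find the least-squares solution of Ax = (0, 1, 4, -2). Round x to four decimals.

e_1 = w_1/‖w_1‖ = (-1, -1, -4, -3)/5.1962 = (-0.1925, -0.1925, -0.7698, -0.5774).
r_{12} = e_1·w_2 = -0.9623.
u_2 = w_2 + 0.9623·e_1 = (0.8148, 0.8148, -0.7407, 0.4444).
‖u_2‖ = 1.4402, so e_2 = (0.5658, 0.5658, -0.5143, 0.3086).
r_{13} = e_1·w_3 = 3.4641; r_{23} = e_2·w_3 = 0.9258.
u_3 = w_3 − 3.4641·e_1 − 0.9258·e_2 = (-3.8571, 2.1429, -0.8571, 1.7143).
‖u_3‖ = 4.8107, so e_3 = (-0.8018, 0.4454, -0.1782, 0.3563).
Qᵀb = (-2.1170, -2.1088, -0.9800).
Back-substitute: x_3 = -0.9800/4.8107 = -0.2037.
x_2 = (-2.1088 − 0.9258·(-0.2037))/1.4402 = -1.3333.
x_1 = (-2.1170 + 0.9623·(-1.3333) − 3.4641·(-0.2037))/5.1962 = -0.5185.

x = (-0.5185, -1.3333, -0.2037)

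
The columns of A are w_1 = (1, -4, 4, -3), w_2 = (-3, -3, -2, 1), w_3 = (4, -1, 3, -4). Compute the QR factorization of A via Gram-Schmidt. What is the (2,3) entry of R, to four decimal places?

r_{23} = -3.6516

q_1 = w_1/‖w_1‖ = (1, -4, 4, -3)/6.4807 = (0.1543, -0.6172, 0.6172, -0.4629).
r_{12} = q_1·w_2 = -0.3086.
u_2 = w_2 + 0.3086·q_1 = (-2.9524, -3.1905, -1.8095, 0.8571).
‖u_2‖ = 4.7859, so q_2 = (-0.6169, -0.6666, -0.3781, 0.1791).
r_{23} = q_2·w_3 = -3.6516.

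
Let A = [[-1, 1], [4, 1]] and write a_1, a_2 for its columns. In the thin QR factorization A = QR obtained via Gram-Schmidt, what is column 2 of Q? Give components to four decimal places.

q_2 = (0.9701, 0.2425)

a_1 = (-1, 4); ‖a_1‖ = 4.1231, so q_1 = (-0.2425, 0.9701).
q_1·a_2 = (-0.2425)·1 + 0.9701·1 = 0.7276.
u_2 = a_2 − 0.7276·q_1 = (1.1765, 0.2941).
‖u_2‖ = 1.2127, so q_2 = (0.9701, 0.2425).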